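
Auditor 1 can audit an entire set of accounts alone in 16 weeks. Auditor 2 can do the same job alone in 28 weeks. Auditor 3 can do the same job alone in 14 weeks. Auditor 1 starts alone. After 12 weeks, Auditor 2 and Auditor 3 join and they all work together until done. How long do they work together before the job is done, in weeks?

In the first 12 weeks Auditor 1 alone does 12/16 = 3/4 of the job, leaving 1/4.
Once everyone is working, combined rate: 1/16 + 1/28 + 1/14 = (7 + 4 + 8)/112 = 19/112 per week.
Remaining 1/4 at 19/112 per week takes 28/19 weeks.

28/19 weeks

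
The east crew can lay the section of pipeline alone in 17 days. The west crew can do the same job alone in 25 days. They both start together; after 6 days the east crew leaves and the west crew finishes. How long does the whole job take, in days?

In the first 6 days the combined rate is 42/425, so 252/425 of the job is done, leaving 173/425.
After the east crew leaves the rate is 1/25 per day; the remaining 173/425 takes 173/17 days.
Total = 6 + 173/17 = 275/17 days.

275/17 days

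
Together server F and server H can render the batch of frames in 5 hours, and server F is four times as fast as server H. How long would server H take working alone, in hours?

Let server H's rate be r; then server F's rate is 4r, so together (4 + 1)r = 5r = 1/5.
Thus r = 1/25 per hour.
Server H alone: 25 hours; server F alone: 25/4 hours.

25 hours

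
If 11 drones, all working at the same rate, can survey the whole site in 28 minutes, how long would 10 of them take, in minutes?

154/5 minutes

Total work is 11·28 = 308 drone-minutes.
With 10 drones: 308/10 = 154/5 minutes.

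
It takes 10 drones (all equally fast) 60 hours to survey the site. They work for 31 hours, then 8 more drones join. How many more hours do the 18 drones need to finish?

145/9 hours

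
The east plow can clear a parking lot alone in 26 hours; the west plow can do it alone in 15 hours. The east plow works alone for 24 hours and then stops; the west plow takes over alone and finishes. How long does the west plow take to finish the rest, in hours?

In 24 hours the east plow does 24/26 = 12/13 of the job, leaving 1/13.
The west plow works at 1/15 per hour, so finishing takes 1/13 ÷ 1/15 = 15/13 hours.

15/13 hours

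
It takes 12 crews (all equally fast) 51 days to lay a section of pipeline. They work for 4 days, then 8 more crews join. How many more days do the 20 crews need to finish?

141/5 days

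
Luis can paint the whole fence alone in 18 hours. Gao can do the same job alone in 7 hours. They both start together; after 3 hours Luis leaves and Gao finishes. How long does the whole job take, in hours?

In the first 3 hours the combined rate is 25/126, so 25/42 of the job is done, leaving 17/42.
After Luis leaves the rate is 1/7 per hour; the remaining 17/42 takes 17/6 hours.
Total = 3 + 17/6 = 35/6 hours.

35/6 hours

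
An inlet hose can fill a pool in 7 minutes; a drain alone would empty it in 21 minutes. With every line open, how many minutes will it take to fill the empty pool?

21/2 minutes

Net rate = 1/7 − 1/21 = (3 − 1)/21 = 2/21 per minute.
Filling time = 1 ÷ (2/21) = 21/2 minutes.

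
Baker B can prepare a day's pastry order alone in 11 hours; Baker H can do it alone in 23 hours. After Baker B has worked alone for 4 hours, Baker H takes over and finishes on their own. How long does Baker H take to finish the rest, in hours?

161/11 hours

In 4 hours Baker B does 4/11 of the job, leaving 7/11.
Baker H works at 1/23 per hour, so finishing takes 7/11 ÷ 1/23 = 161/11 hours.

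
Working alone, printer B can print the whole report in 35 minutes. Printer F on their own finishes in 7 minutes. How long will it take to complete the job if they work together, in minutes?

35/6 minutes

Combined rate: 1/35 + 1/7 = (1 + 5)/35 = 6/35 per minute.
Time = 1 ÷ (6/35) = 35/6 minutes.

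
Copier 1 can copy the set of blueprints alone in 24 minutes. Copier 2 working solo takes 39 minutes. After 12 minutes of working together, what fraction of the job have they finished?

21/26

Combined rate: 1/24 + 1/39 = (13 + 8)/312 = 21/312 = 7/104 per minute.
In 12 minutes they complete 12·7/104 = 21/26 of the job.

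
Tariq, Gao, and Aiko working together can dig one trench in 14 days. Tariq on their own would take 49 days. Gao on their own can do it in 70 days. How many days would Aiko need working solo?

245/9 days

Combined rate is 1/14 per day.
Known contribution: 1/49 + 1/70 = (10 + 7)/490 = 17/490 per day.
So Aiko's rate is 1/14 − 17/490 = 9/245, meaning 245/9 days alone.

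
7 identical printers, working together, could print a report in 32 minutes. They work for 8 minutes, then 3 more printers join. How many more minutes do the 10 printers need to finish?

84/5 minutes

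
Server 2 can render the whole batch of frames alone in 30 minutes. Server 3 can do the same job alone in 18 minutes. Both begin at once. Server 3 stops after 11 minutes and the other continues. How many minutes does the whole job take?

In the first 11 minutes the combined rate is 4/45, so 44/45 of the job is done, leaving 1/45.
After server 3 leaves the rate is 1/30 per minute; the remaining 1/45 takes 2/3 minutes.
Total = 11 + 2/3 = 35/3 minutes.

35/3 minutes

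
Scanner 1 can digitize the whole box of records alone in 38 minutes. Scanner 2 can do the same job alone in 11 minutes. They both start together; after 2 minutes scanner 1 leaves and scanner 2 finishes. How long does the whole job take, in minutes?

In the first 2 minutes the combined rate is 49/418, so 49/209 of the job is done, leaving 160/209.
After scanner 1 leaves the rate is 1/11 per minute; the remaining 160/209 takes 160/19 minutes.
Total = 2 + 160/19 = 198/19 minutes.

198/19 minutes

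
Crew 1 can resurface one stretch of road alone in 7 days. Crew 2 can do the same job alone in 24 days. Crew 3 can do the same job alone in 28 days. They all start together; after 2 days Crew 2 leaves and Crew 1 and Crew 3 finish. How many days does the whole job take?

77/15 days

In the first 2 days the combined rate is 37/168, so 37/84 of the job is done, leaving 47/84.
After Crew 2 leaves the rate is 5/28 per day; the remaining 47/84 takes 47/15 days.
Total = 2 + 47/15 = 77/15 days.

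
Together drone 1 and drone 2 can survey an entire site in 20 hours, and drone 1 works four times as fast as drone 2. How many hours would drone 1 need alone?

25 hours

Let drone 2's rate be r; then drone 1's rate is 4r, so together (4 + 1)r = 5r = 1/20.
Thus r = 1/100 per hour.
Drone 2 alone: 100 hours; drone 1 alone: 25 hours.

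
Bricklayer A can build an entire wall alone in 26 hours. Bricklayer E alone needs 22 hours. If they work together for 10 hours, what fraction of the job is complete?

Combined rate: 1/26 + 1/22 = (11 + 13)/286 = 24/286 = 12/143 per hour.
In 10 hours they complete 10·12/143 = 120/143 of the job.

120/143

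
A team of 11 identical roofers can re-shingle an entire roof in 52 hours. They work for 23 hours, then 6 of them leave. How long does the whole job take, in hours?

434/5 hours

One roofer does 1/572 of the job per hour.
After 23 hours with 11 roofers, 23/52 is done (29/52 left).
With 5 roofers the rate is 5/572, so the rest takes 29/52 ÷ 5/572 = 319/5 hours.
Total = 23 + 319/5 = 434/5 hours.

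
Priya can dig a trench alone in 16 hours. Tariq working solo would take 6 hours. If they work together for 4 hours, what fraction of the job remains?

1/12

Combined rate: 1/16 + 1/6 = (3 + 8)/48 = 11/48 per hour.
In 4 hours they complete 4·11/48 = 11/12 of the job.
So 1/12 remains.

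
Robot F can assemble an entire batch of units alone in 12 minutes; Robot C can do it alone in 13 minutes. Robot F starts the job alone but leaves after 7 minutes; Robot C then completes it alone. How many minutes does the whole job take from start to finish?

149/12 minutes

In 7 minutes Robot F does 7/12 of the job, leaving 5/12.
Robot C works at 1/13 per minute, so finishing takes 5/12 ÷ 1/13 = 65/12 minutes.
Total time = 7 + 65/12 = 149/12 minutes.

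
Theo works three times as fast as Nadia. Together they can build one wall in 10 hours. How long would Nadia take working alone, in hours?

40 hours

Let Nadia's rate be r; then Theo's rate is 3r, so together (3 + 1)r = 4r = 1/10.
Thus r = 1/40 per hour.
Nadia alone: 40 hours; Theo alone: 40/3 hours.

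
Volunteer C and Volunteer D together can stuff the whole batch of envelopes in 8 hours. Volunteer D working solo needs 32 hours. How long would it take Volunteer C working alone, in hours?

Combined rate is 1/8 per hour.
Known contribution: 1/32 per hour.
So Volunteer C's rate is 1/8 − 1/32 = 3/32, meaning 32/3 hours alone.

32/3 hours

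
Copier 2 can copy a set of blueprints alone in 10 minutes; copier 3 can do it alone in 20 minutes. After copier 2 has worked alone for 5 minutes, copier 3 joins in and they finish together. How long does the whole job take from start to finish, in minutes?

25/3 minutes

In 5 minutes copier 2 does 5/10 = 1/2 of the job, leaving 1/2.
Copier 2 and copier 3 together work at 3/20 per minute, so finishing takes 1/2 ÷ 3/20 = 10/3 minutes.
Total time = 5 + 10/3 = 25/3 minutes.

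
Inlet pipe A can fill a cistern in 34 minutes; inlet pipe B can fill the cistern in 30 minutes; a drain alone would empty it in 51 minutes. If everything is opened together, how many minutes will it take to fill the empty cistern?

255/11 minutes

Net rate = 1/34 + 1/30 − 1/51 = (15 + 17 − 10)/510 = 22/510 = 11/255 per minute.
Filling time = 1 ÷ (11/255) = 255/11 minutes.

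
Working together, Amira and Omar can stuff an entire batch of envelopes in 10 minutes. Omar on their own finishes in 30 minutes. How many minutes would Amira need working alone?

15 minutes

Combined rate is 1/10 per minute.
Known contribution: 1/30 per minute.
So Amira's rate is 1/10 − 1/30 = 1/15, meaning 15 minutes alone.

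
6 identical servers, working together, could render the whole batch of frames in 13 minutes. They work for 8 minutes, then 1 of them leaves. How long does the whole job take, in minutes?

14 minutes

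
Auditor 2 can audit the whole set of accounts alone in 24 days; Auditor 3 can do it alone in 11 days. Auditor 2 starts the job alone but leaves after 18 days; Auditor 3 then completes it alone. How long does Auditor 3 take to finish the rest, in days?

In 18 days Auditor 2 does 18/24 = 3/4 of the job, leaving 1/4.
Auditor 3 works at 1/11 per day, so finishing takes 1/4 ÷ 1/11 = 11/4 days.

11/4 days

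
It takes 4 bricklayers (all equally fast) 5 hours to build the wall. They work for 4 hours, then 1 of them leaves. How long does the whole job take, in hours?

16/3 hours

One bricklayer does 1/20 of the job per hour.
After 4 hours with 4 bricklayers, 4/5 is done (1/5 left).
With 3 bricklayers the rate is 3/20, so the rest takes 1/5 ÷ 3/20 = 4/3 hours.
Total = 4 + 4/3 = 16/3 hours.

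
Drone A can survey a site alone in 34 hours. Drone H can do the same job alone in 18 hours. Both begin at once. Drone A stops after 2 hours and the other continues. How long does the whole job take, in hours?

In the first 2 hours the combined rate is 13/153, so 26/153 of the job is done, leaving 127/153.
After drone A leaves the rate is 1/18 per hour; the remaining 127/153 takes 254/17 hours.
Total = 2 + 254/17 = 288/17 hours.

288/17 hours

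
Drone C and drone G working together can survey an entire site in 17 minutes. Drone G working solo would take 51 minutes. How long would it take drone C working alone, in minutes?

Combined rate is 1/17 per minute.
Known contribution: 1/51 per minute.
So drone C's rate is 1/17 − 1/51 = 2/51, meaning 51/2 minutes alone.

51/2 minutes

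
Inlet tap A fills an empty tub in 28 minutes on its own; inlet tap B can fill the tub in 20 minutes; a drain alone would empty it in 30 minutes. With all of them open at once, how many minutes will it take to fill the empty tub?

Net rate = 1/28 + 1/20 − 1/30 = (15 + 21 − 14)/420 = 22/420 = 11/210 per minute.
Filling time = 1 ÷ (11/210) = 210/11 minutes.

210/11 minutes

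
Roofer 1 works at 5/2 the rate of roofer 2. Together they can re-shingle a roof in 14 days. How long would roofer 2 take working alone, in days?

49 days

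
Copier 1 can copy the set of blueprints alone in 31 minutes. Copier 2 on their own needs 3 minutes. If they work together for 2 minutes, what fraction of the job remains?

25/93

Combined rate: 1/31 + 1/3 = (3 + 31)/93 = 34/93 per minute.
In 2 minutes they complete 2·34/93 = 68/93 of the job.
So 25/93 remains.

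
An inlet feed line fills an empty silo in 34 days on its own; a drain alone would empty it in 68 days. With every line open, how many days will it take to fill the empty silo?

68 days

Net rate = 1/34 − 1/68 = (2 − 1)/68 = 1/68 per day.
Filling time = 1 ÷ (1/68) = 68 days.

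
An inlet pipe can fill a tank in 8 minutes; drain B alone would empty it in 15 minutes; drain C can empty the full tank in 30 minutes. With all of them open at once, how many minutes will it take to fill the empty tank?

40 minutes

Net rate = 1/8 − 1/15 − 1/30 = (15 − 8 − 4)/120 = 3/120 = 1/40 per minute.
Filling time = 1 ÷ (1/40) = 40 minutes.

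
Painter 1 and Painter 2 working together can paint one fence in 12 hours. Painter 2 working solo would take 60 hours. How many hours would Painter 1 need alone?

Combined rate is 1/12 per hour.
Known contribution: 1/60 per hour.
So Painter 1's rate is 1/12 − 1/60 = 1/15, meaning 15 hours alone.

15 hours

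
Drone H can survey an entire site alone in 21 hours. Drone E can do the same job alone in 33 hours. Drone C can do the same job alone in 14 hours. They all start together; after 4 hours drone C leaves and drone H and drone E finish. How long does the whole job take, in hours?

55/6 hours

In the first 4 hours the combined rate is 23/154, so 46/77 of the job is done, leaving 31/77.
After drone C leaves the rate is 6/77 per hour; the remaining 31/77 takes 31/6 hours.
Total = 4 + 31/6 = 55/6 hours.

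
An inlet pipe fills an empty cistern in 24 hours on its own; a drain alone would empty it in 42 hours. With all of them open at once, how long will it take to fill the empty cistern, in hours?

56 hours

Net rate = 1/24 − 1/42 = (7 − 4)/168 = 3/168 = 1/56 per hour.
Filling time = 1 ÷ (1/56) = 56 hours.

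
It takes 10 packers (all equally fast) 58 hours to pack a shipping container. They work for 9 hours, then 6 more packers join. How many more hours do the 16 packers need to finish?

One packer does 1/580 of the job per hour.
After 9 hours with 10 packers, 9/58 is done (49/58 left).
With 16 packers the rate is 16/580 = 4/145, so the rest takes 49/58 ÷ 4/145 = 245/8 hours.

245/8 hours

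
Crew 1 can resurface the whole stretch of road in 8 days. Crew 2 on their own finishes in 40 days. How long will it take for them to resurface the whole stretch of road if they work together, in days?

Combined rate: 1/8 + 1/40 = (5 + 1)/40 = 6/40 = 3/20 per day.
Time = 1 ÷ (3/20) = 20/3 days.

20/3 days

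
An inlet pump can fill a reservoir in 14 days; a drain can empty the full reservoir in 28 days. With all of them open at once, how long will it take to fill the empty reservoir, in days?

Net rate = 1/14 − 1/28 = (2 − 1)/28 = 1/28 per day.
Filling time = 1 ÷ (1/28) = 28 days.

28 days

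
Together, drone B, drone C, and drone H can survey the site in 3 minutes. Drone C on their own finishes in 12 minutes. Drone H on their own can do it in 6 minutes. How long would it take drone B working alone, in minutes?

Combined rate is 1/3 per minute.
Known contribution: 1/12 + 1/6 = (1 + 2)/12 = 3/12 = 1/4 per minute.
So drone B's rate is 1/3 − 1/4 = 1/12, meaning 12 minutes alone.

12 minutes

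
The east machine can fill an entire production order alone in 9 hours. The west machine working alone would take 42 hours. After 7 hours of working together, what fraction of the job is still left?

1/18

Combined rate: 1/9 + 1/42 = (14 + 3)/126 = 17/126 per hour.
In 7 hours they complete 7·17/126 = 17/18 of the job.
So 1/18 remains.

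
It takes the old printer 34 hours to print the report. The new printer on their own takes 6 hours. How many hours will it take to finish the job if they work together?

Combined rate: 1/34 + 1/6 = (3 + 17)/102 = 20/102 = 10/51 per hour.
Time = 1 ÷ (10/51) = 51/10 hours.

51/10 hours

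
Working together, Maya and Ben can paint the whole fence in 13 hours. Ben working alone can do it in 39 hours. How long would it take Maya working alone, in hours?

Combined rate is 1/13 per hour.
Known contribution: 1/39 per hour.
So Maya's rate is 1/13 − 1/39 = 2/39, meaning 39/2 hours alone.

39/2 hours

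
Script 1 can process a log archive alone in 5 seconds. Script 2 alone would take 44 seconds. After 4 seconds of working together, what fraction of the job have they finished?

49/55

Combined rate: 1/5 + 1/44 = (44 + 5)/220 = 49/220 per second.
In 4 seconds they complete 4·49/220 = 49/55 of the job.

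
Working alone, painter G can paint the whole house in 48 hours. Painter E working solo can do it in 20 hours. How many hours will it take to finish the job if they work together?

240/17 hours

With two workers the combined time is the product over the sum: 48·20/(48+20) = 960/68 = 240/17 hours.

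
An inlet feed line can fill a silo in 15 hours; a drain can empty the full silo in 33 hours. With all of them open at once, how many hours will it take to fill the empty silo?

55/2 hours

Net rate = 1/15 − 1/33 = (11 − 5)/165 = 6/165 = 2/55 per hour.
Filling time = 1 ÷ (2/55) = 55/2 hours.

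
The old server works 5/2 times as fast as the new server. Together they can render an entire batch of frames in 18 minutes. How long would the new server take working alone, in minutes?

63 minutes

Let the new server's rate be r; then the old server's rate is (5/2)r, so together (5/2 + 1)r = (7/2)r = 1/18.
Thus r = 1/63 per minute.
The new server alone: 63 minutes; the old server alone: 126/5 minutes.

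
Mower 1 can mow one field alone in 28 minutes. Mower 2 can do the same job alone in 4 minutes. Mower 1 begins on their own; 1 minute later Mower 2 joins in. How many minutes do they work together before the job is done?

In the first 1 minute Mower 1 alone does 1/28 of the job, leaving 27/28.
Once everyone is working, combined rate: 1/28 + 1/4 = (1 + 7)/28 = 8/28 = 2/7 per minute.
Remaining 27/28 at 2/7 per minute takes 27/8 minutes.

27/8 minutes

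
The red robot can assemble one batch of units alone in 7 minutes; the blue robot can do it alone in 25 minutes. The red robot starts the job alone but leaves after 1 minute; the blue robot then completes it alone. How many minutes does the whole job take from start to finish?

157/7 minutes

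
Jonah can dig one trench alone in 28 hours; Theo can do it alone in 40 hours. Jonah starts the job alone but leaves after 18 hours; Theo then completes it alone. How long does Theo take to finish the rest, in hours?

In 18 hours Jonah does 18/28 = 9/14 of the job, leaving 5/14.
Theo works at 1/40 per hour, so finishing takes 5/14 ÷ 1/40 = 100/7 hours.

100/7 hours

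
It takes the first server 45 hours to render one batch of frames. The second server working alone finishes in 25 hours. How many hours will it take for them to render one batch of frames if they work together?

225/14 hours

With two workers the combined time is the product over the sum: 45·25/(45+25) = 1125/70 = 225/14 hours.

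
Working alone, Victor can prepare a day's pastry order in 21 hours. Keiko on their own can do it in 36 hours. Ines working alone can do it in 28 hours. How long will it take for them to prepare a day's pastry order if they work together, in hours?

9 hours

Combined rate: 1/21 + 1/36 + 1/28 = (12 + 7 + 9)/252 = 28/252 = 1/9 per hour.
Time = 1 ÷ (1/9) = 9 hours.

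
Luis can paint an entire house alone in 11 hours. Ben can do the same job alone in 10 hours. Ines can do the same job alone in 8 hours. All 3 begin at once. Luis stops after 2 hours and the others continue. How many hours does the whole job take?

In the first 2 hours the combined rate is 139/440, so 139/220 of the job is done, leaving 81/220.
After Luis leaves the rate is 9/40 per hour; the remaining 81/220 takes 18/11 hours.
Total = 2 + 18/11 = 40/11 hours.

40/11 hours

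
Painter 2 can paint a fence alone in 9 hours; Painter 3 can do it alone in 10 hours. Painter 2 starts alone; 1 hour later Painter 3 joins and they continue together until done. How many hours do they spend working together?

In 1 hour Painter 2 does 1/9 of the job, leaving 8/9.
Painter 2 and Painter 3 together work at 19/90 per hour, so finishing takes 8/9 ÷ 19/90 = 80/19 hours.

80/19 hours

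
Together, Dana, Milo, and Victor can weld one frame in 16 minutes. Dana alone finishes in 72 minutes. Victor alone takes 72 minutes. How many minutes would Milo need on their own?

144/5 minutes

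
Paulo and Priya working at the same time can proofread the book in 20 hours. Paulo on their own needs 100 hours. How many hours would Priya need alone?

Combined rate is 1/20 per hour.
Known contribution: 1/100 per hour.
So Priya's rate is 1/20 − 1/100 = 1/25, meaning 25 hours alone.

25 hours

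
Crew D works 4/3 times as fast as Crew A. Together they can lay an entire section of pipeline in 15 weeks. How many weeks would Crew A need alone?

35 weeks

Let Crew A's rate be r; then Crew D's rate is (4/3)r, so together (4/3 + 1)r = (7/3)r = 1/15.
Thus r = 1/35 per week.
Crew A alone: 35 weeks; Crew D alone: 105/4 weeks.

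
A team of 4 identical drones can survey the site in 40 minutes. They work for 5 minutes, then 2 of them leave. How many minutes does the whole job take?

One drone does 1/160 of the job per minute.
After 5 minutes with 4 drones, 1/8 is done (7/8 left).
With 2 drones the rate is 2/160 = 1/80, so the rest takes 7/8 ÷ 1/80 = 70 minutes.
Total = 5 + 70 = 75 minutes.

75 minutes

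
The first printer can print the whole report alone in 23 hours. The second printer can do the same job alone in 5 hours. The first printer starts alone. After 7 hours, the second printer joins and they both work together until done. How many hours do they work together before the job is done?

20/7 hours

In the first 7 hours the first printer alone does 7/23 of the job, leaving 16/23.
Once everyone is working, combined rate: 1/23 + 1/5 = (5 + 23)/115 = 28/115 per hour.
Remaining 16/23 at 28/115 per hour takes 20/7 hours.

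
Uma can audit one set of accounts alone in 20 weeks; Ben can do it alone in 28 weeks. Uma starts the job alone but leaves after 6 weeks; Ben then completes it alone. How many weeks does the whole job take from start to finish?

128/5 weeks

In 6 weeks Uma does 6/20 = 3/10 of the job, leaving 7/10.
Ben works at 1/28 per week, so finishing takes 7/10 ÷ 1/28 = 98/5 weeks.
Total time = 6 + 98/5 = 128/5 weeks.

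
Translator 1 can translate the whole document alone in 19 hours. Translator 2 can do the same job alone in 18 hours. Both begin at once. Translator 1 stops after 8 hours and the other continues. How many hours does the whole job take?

In the first 8 hours the combined rate is 37/342, so 148/171 of the job is done, leaving 23/171.
After Translator 1 leaves the rate is 1/18 per hour; the remaining 23/171 takes 46/19 hours.
Total = 8 + 46/19 = 198/19 hours.

198/19 hours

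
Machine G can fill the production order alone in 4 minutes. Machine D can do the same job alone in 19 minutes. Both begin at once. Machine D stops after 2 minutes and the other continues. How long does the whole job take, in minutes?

In the first 2 minutes the combined rate is 23/76, so 23/38 of the job is done, leaving 15/38.
After Machine D leaves the rate is 1/4 per minute; the remaining 15/38 takes 30/19 minutes.
Total = 2 + 30/19 = 68/19 minutes.

68/19 minutes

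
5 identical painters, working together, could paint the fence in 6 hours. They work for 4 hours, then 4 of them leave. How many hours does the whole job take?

14 hours

One painter does 1/30 of the job per hour.
After 4 hours with 5 painters, 2/3 is done (1/3 left).
With 1 painter the rate is 1/30, so the rest takes 1/3 ÷ 1/30 = 10 hours.
Total = 4 + 10 = 14 hours.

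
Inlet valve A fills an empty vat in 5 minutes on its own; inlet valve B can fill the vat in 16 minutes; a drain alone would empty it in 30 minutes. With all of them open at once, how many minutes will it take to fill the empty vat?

48/11 minutes

Net rate = 1/5 + 1/16 − 1/30 = (48 + 15 − 8)/240 = 55/240 = 11/48 per minute.
Filling time = 1 ÷ (11/48) = 48/11 minutes.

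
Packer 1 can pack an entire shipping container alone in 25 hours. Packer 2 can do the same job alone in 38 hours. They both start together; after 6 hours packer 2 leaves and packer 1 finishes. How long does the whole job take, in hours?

In the first 6 hours the combined rate is 63/950, so 189/475 of the job is done, leaving 286/475.
After packer 2 leaves the rate is 1/25 per hour; the remaining 286/475 takes 286/19 hours.
Total = 6 + 286/19 = 400/19 hours.

400/19 hours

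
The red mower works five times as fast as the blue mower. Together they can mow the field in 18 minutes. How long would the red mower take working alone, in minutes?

Let the blue mower's rate be r; then the red mower's rate is 5r, so together (5 + 1)r = 6r = 1/18.
Thus r = 1/108 per minute.
The blue mower alone: 108 minutes; the red mower alone: 108/5 minutes.

108/5 minutes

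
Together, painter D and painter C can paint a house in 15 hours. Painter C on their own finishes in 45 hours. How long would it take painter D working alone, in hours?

Combined rate is 1/15 per hour.
Known contribution: 1/45 per hour.
So painter D's rate is 1/15 − 1/45 = 2/45, meaning 45/2 hours alone.

45/2 hours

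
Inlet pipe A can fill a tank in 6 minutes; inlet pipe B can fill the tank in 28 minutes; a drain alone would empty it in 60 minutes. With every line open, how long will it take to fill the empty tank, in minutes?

Net rate = 1/6 + 1/28 − 1/60 = (70 + 15 − 7)/420 = 78/420 = 13/70 per minute.
Filling time = 1 ÷ (13/70) = 70/13 minutes.

70/13 minutes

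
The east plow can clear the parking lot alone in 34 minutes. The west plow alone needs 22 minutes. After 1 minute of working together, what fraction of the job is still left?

173/187

Combined rate: 1/34 + 1/22 = (11 + 17)/374 = 28/374 = 14/187 per minute.
In 1 minute they complete 1·14/187 = 14/187 of the job.
So 173/187 remains.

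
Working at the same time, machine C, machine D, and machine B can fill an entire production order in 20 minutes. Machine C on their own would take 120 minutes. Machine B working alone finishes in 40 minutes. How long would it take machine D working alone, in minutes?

Combined rate is 1/20 per minute.
Known contribution: 1/120 + 1/40 = (1 + 3)/120 = 4/120 = 1/30 per minute.
So machine D's rate is 1/20 − 1/30 = 1/60, meaning 60 minutes alone.

60 minutes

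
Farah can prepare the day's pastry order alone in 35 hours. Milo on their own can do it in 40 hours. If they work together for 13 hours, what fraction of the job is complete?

Combined rate: 1/35 + 1/40 = (8 + 7)/280 = 15/280 = 3/56 per hour.
In 13 hours they complete 13·3/56 = 39/56 of the job.

39/56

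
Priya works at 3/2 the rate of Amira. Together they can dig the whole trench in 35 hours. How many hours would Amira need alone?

175/2 hours

Let Amira's rate be r; then Priya's rate is (3/2)r, so together (3/2 + 1)r = (5/2)r = 1/35.
Thus r = 2/175 per hour.
Amira alone: 175/2 hours; Priya alone: 175/3 hours.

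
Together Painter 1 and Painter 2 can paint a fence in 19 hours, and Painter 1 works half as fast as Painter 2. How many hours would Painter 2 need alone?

57/2 hours

Let Painter 2's rate be r; then Painter 1's rate is (1/2)r, so together (1/2 + 1)r = (3/2)r = 1/19.
Thus r = 2/57 per hour.
Painter 2 alone: 57/2 hours; Painter 1 alone: 57 hours.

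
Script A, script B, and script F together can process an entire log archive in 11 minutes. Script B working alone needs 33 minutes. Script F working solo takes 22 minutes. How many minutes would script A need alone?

Combined rate is 1/11 per minute.
Known contribution: 1/33 + 1/22 = (2 + 3)/66 = 5/66 per minute.
So script A's rate is 1/11 − 5/66 = 1/66, meaning 66 minutes alone.

66 minutes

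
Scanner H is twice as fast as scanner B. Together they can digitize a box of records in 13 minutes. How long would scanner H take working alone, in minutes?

39/2 minutes

Let scanner B's rate be r; then scanner H's rate is 2r, so together (2 + 1)r = 3r = 1/13.
Thus r = 1/39 per minute.
Scanner B alone: 39 minutes; scanner H alone: 39/2 minutes.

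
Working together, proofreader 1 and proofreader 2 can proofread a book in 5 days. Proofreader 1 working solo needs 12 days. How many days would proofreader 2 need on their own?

Combined rate is 1/5 per day.
Known contribution: 1/12 per day.
So proofreader 2's rate is 1/5 − 1/12 = 7/60, meaning 60/7 days alone.

60/7 days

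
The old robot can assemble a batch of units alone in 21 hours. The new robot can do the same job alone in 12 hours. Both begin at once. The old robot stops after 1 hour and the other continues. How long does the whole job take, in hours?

In the first 1 hour the combined rate is 11/84, so 11/84 of the job is done, leaving 73/84.
After the old robot leaves the rate is 1/12 per hour; the remaining 73/84 takes 73/7 hours.
Total = 1 + 73/7 = 80/7 hours.

80/7 hours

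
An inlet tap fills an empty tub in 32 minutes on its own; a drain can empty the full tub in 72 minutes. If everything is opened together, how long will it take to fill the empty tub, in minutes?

Net rate = 1/32 − 1/72 = (9 − 4)/288 = 5/288 per minute.
Filling time = 1 ÷ (5/288) = 288/5 minutes.

288/5 minutes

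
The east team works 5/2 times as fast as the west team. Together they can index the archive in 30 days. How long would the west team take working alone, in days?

Let the west team's rate be r; then the east team's rate is (5/2)r, so together (5/2 + 1)r = (7/2)r = 1/30.
Thus r = 1/105 per day.
The west team alone: 105 days; the east team alone: 42 days.

105 days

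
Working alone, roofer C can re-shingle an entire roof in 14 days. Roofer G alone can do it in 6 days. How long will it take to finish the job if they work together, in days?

Combined rate: 1/14 + 1/6 = (3 + 7)/42 = 10/42 = 5/21 per day.
Time = 1 ÷ (5/21) = 21/5 days.

21/5 days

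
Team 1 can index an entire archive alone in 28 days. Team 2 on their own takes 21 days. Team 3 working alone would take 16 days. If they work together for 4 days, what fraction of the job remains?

Combined rate: 1/28 + 1/21 + 1/16 = (12 + 16 + 21)/336 = 49/336 = 7/48 per day.
In 4 days they complete 4·7/48 = 7/12 of the job.
So 5/12 remains.

5/12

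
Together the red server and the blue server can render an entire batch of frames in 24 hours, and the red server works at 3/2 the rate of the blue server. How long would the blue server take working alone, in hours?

Let the blue server's rate be r; then the red server's rate is (3/2)r, so together (3/2 + 1)r = (5/2)r = 1/24.
Thus r = 1/60 per hour.
The blue server alone: 60 hours; the red server alone: 40 hours.

60 hours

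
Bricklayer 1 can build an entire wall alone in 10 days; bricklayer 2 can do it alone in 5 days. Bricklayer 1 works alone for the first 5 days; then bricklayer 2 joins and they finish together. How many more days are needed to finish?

In 5 days bricklayer 1 does 5/10 = 1/2 of the job, leaving 1/2.
Bricklayer 1 and bricklayer 2 together work at 3/10 per day, so finishing takes 1/2 ÷ 3/10 = 5/3 days.

5/3 days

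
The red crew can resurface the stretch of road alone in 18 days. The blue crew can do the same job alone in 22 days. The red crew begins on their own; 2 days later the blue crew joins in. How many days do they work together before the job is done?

44/5 days

In the first 2 days the red crew alone does 2/18 = 1/9 of the job, leaving 8/9.
Once everyone is working, combined rate: 1/18 + 1/22 = (11 + 9)/198 = 20/198 = 10/99 per day.
Remaining 8/9 at 10/99 per day takes 44/5 days.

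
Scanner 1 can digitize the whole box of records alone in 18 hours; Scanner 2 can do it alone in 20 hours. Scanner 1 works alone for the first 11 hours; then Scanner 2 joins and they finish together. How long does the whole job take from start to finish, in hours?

In 11 hours Scanner 1 does 11/18 of the job, leaving 7/18.
Scanner 1 and Scanner 2 together work at 19/180 per hour, so finishing takes 7/18 ÷ 19/180 = 70/19 hours.
Total time = 11 + 70/19 = 279/19 hours.

279/19 hours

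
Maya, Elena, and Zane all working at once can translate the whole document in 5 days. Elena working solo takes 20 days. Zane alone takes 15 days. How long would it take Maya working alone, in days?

12 days

Combined rate is 1/5 per day.
Known contribution: 1/20 + 1/15 = (3 + 4)/60 = 7/60 per day.
So Maya's rate is 1/5 − 7/60 = 1/12, meaning 12 days alone.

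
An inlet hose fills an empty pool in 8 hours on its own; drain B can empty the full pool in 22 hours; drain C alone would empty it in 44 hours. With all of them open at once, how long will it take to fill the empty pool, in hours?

88/5 hours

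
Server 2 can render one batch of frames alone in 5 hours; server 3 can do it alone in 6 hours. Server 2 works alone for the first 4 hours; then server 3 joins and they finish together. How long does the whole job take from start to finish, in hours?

In 4 hours server 2 does 4/5 of the job, leaving 1/5.
Server 2 and server 3 together work at 11/30 per hour, so finishing takes 1/5 ÷ 11/30 = 6/11 hours.
Total time = 4 + 6/11 = 50/11 hours.

50/11 hours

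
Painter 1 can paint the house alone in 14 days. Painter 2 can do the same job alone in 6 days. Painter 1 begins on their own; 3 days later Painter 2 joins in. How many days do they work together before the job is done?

In the first 3 days Painter 1 alone does 3/14 of the job, leaving 11/14.
Once everyone is working, combined rate: 1/14 + 1/6 = (3 + 7)/42 = 10/42 = 5/21 per day.
Remaining 11/14 at 5/21 per day takes 33/10 days.

33/10 days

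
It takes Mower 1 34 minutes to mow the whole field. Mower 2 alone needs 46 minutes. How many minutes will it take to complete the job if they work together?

391/20 minutes

Combined rate: 1/34 + 1/46 = (23 + 17)/782 = 40/782 = 20/391 per minute.
Time = 1 ÷ (20/391) = 391/20 minutes.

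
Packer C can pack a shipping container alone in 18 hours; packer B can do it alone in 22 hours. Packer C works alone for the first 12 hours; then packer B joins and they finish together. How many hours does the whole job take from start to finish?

153/10 hours

In 12 hours packer C does 12/18 = 2/3 of the job, leaving 1/3.
Packer C and packer B together work at 10/99 per hour, so finishing takes 1/3 ÷ 10/99 = 33/10 hours.
Total time = 12 + 33/10 = 153/10 hours.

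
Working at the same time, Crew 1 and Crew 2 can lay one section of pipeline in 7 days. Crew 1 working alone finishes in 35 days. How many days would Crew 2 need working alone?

35/4 days

Combined rate is 1/7 per day.
Known contribution: 1/35 per day.
So Crew 2's rate is 1/7 − 1/35 = 4/35, meaning 35/4 days alone.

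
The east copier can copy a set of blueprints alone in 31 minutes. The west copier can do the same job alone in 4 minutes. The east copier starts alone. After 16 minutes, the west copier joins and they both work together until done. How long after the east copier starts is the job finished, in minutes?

124/7 minutes

In the first 16 minutes the east copier alone does 16/31 of the job, leaving 15/31.
Once everyone is working, combined rate: 1/31 + 1/4 = (4 + 31)/124 = 35/124 per minute.
Remaining 15/31 at 35/124 per minute takes 12/7 minutes.
Total from the start = 16 + 12/7 = 124/7 minutes.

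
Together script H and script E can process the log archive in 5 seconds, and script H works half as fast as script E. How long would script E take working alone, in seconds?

15/2 seconds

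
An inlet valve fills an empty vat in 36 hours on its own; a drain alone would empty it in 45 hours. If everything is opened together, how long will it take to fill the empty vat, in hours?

180 hours

Net rate = 1/36 − 1/45 = (5 − 4)/180 = 1/180 per hour.
Filling time = 1 ÷ (1/180) = 180 hours.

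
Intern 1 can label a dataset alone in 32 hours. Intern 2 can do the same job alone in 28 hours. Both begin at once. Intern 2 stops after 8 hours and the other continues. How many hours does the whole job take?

In the first 8 hours the combined rate is 15/224, so 15/28 of the job is done, leaving 13/28.
After Intern 2 leaves the rate is 1/32 per hour; the remaining 13/28 takes 104/7 hours.
Total = 8 + 104/7 = 160/7 hours.

160/7 hours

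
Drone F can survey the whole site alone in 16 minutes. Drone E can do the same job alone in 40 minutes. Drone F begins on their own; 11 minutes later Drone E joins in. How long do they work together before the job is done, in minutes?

25/7 minutes

In the first 11 minutes Drone F alone does 11/16 of the job, leaving 5/16.
Once everyone is working, combined rate: 1/16 + 1/40 = (5 + 2)/80 = 7/80 per minute.
Remaining 5/16 at 7/80 per minute takes 25/7 minutes.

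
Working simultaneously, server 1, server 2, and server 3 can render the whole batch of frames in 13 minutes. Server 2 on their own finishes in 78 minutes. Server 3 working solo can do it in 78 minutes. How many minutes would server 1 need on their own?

39/2 minutes

Combined rate is 1/13 per minute.
Known contribution: 1/78 + 1/78 = (1 + 1)/78 = 2/78 = 1/39 per minute.
So server 1's rate is 1/13 − 1/39 = 2/39, meaning 39/2 minutes alone.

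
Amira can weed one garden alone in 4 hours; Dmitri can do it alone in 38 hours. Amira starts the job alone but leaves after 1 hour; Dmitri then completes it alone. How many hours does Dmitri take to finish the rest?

In 1 hour Amira does 1/4 of the job, leaving 3/4.
Dmitri works at 1/38 per hour, so finishing takes 3/4 ÷ 1/38 = 57/2 hours.

57/2 hours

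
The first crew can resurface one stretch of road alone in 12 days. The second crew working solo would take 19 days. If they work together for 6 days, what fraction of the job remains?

7/38

Combined rate: 1/12 + 1/19 = (19 + 12)/228 = 31/228 per day.
In 6 days they complete 6·31/228 = 31/38 of the job.
So 7/38 remains.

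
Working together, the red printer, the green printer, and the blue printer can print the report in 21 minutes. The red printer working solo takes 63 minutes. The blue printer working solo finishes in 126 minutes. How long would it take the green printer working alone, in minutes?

Combined rate is 1/21 per minute.
Known contribution: 1/63 + 1/126 = (2 + 1)/126 = 3/126 = 1/42 per minute.
So the green printer's rate is 1/21 − 1/42 = 1/42, meaning 42 minutes alone.

42 minutes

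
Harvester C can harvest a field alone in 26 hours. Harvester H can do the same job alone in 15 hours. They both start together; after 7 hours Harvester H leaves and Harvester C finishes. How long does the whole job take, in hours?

208/15 hours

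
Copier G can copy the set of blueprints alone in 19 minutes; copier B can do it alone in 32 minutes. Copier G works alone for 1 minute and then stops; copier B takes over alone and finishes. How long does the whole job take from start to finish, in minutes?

In 1 minute copier G does 1/19 of the job, leaving 18/19.
Copier B works at 1/32 per minute, so finishing takes 18/19 ÷ 1/32 = 576/19 minutes.
Total time = 1 + 576/19 = 595/19 minutes.

595/19 minutes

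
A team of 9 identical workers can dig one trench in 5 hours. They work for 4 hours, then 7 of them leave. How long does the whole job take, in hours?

One worker does 1/45 of the job per hour.
After 4 hours with 9 workers, 4/5 is done (1/5 left).
With 2 workers the rate is 2/45, so the rest takes 1/5 ÷ 2/45 = 9/2 hours.
Total = 4 + 9/2 = 17/2 hours.

17/2 hours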